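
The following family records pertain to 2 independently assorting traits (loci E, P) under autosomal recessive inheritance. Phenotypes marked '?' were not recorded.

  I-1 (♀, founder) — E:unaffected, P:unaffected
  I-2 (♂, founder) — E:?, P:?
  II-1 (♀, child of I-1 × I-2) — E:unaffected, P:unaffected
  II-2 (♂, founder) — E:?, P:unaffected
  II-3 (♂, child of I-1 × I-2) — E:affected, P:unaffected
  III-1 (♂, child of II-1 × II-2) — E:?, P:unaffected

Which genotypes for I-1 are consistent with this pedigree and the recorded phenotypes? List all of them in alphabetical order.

E/I-1 un ·: Ee
E/I-2 ? ·: Ee|ee
E/II-1 un I-1×I-2: EE|Ee
E/II-2 ? ·: EE|Ee|ee
E/II-3 aff I-1×I-2: ee
E/III-1 ? II-1×II-2: EE|Ee|ee
⇒ E over [I-1,I-2,II-1,II-2,II-3,III-1]: 18 consistent
P/I-1 un ·: PP|Pp
P/I-2 ? ·: PP|Pp|pp
P/II-1 un I-1×I-2: PP|Pp
P/II-2 un ·: PP|Pp
P/II-3 un I-1×I-2: PP|Pp
P/III-1 un II-1×II-2: PP|Pp
⇒ P over [I-1,I-2,II-1,II-2,II-3,III-1]: 53 consistent

I-1 ∈ {Ee PP, Ee Pp}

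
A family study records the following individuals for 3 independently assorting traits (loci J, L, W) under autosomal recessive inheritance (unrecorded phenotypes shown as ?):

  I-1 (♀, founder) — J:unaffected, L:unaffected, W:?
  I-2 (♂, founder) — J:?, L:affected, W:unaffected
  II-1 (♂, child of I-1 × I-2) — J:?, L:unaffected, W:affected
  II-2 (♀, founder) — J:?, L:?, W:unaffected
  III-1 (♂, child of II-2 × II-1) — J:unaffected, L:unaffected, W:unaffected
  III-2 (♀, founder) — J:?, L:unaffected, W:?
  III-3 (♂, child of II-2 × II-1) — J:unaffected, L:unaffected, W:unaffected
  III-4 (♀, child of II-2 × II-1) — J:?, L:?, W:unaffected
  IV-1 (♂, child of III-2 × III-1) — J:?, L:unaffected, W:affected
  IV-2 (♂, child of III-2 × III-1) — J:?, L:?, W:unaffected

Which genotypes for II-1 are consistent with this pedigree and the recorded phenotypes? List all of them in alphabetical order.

II-1 ∈ {JJ Ll ww, Jj Ll ww, jj Ll ww}

J/I-1 un ·: JJ|Jj
J/I-2 ? ·: JJ|Jj|jj
J/II-1 ? I-1×I-2: JJ|Jj|jj
J/II-2 ? ·: JJ|Jj|jj
J/III-1 un II-2×II-1: JJ|Jj
J/III-2 ? ·: JJ|Jj|jj
J/III-3 un II-2×II-1: JJ|Jj
J/III-4 ? II-2×II-1: JJ|Jj|jj
J/IV-1 ? III-2×III-1: JJ|Jj|jj
J/IV-2 ? III-2×III-1: JJ|Jj|jj
⇒ J over [I-1,I-2,II-1,II-2,III-1,III-2,III-3,III-4,IV-1,IV-2]: 1882 consistent
L/I-1 un ·: LL|Ll
L/I-2 aff ·: ll
L/II-1 un I-1×I-2: Ll
L/II-2 ? ·: LL|Ll|ll
L/III-1 un II-2×II-1: LL|Ll
L/III-2 un ·: LL|Ll
L/III-3 un II-2×II-1: LL|Ll
L/III-4 ? II-2×II-1: LL|Ll|ll
L/IV-1 un III-2×III-1: LL|Ll
L/IV-2 ? III-2×III-1: LL|Ll|ll
⇒ L over [I-1,I-2,II-1,II-2,III-1,III-2,III-3,III-4,IV-1,IV-2]: 340 consistent
W/I-1 ? ·: Ww|ww
W/I-2 un ·: Ww
W/II-1 aff I-1×I-2: ww
W/II-2 un ·: WW|Ww
W/III-1 un II-2×II-1: Ww
W/III-2 ? ·: Ww|ww
W/III-3 un II-2×II-1: Ww
W/III-4 un II-2×II-1: Ww
W/IV-1 aff III-2×III-1: ww
W/IV-2 un III-2×III-1: WW|Ww
⇒ W over [I-1,I-2,II-1,II-2,III-1,III-2,III-3,III-4,IV-1,IV-2]: 12 consistent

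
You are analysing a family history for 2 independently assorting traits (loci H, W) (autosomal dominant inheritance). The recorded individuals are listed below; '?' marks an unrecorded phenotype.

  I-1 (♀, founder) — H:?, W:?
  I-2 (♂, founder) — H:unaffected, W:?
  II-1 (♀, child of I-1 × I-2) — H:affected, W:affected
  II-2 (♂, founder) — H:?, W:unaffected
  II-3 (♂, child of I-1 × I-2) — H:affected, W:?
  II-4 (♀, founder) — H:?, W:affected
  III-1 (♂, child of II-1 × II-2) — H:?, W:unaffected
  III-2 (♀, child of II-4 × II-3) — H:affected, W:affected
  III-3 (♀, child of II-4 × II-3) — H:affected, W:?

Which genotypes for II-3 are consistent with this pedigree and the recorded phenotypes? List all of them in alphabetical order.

H/I-1 ? ·: Hh|HH
H/I-2 un ·: hh
H/II-1 aff I-1×I-2: Hh
H/II-2 ? ·: hh|Hh|HH
H/II-3 aff I-1×I-2: Hh
H/II-4 ? ·: hh|Hh|HH
H/III-1 ? II-1×II-2: hh|Hh|HH
H/III-2 aff II-4×II-3: Hh|HH
H/III-3 aff II-4×II-3: Hh|HH
⇒ H over [I-1,I-2,II-1,II-2,II-3,II-4,III-1,III-2,III-3]: 126 consistent
W/I-1 ? ·: ww|Ww|WW
W/I-2 ? ·: ww|Ww|WW
W/II-1 aff I-1×I-2: Ww
W/II-2 un ·: ww
W/II-3 ? I-1×I-2: ww|Ww|WW
W/II-4 aff ·: Ww|WW
W/III-1 un II-1×II-2: ww
W/III-2 aff II-4×II-3: Ww|WW
W/III-3 ? II-4×II-3: ww|Ww|WW
⇒ W over [I-1,I-2,II-1,II-2,II-3,II-4,III-1,III-2,III-3]: 94 consistent

II-3 ∈ {Hh WW, Hh Ww, Hh ww}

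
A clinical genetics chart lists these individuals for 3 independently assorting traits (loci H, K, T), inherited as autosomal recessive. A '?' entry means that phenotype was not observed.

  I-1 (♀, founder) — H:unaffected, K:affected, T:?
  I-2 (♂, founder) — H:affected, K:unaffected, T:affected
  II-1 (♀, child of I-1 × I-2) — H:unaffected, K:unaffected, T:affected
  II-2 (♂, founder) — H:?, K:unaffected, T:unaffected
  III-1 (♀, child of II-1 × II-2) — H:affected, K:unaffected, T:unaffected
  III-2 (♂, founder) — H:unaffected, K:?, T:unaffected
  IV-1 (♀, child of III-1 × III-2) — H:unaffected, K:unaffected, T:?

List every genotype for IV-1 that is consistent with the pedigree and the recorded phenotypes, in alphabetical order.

H/I-1 un ·: HH|Hh
H/I-2 aff ·: hh
H/II-1 un I-1×I-2: Hh
H/II-2 ? ·: Hh|hh
H/III-1 aff II-1×II-2: hh
H/III-2 un ·: HH|Hh
H/IV-1 un III-1×III-2: Hh
⇒ H over [I-1,I-2,II-1,II-2,III-1,III-2,IV-1]: 8 consistent
K/I-1 aff ·: kk
K/I-2 un ·: KK|Kk
K/II-1 un I-1×I-2: Kk
K/II-2 un ·: KK|Kk
K/III-1 un II-1×II-2: KK|Kk
K/III-2 ? ·: KK|Kk|kk
K/IV-1 un III-1×III-2: KK|Kk
⇒ K over [I-1,I-2,II-1,II-2,III-1,III-2,IV-1]: 36 consistent
T/I-1 ? ·: Tt|tt
T/I-2 aff ·: tt
T/II-1 aff I-1×I-2: tt
T/II-2 un ·: TT|Tt
T/III-1 un II-1×II-2: Tt
T/III-2 un ·: TT|Tt
T/IV-1 ? III-1×III-2: TT|Tt|tt
⇒ T over [I-1,I-2,II-1,II-2,III-1,III-2,IV-1]: 20 consistent

IV-1 ∈ {Hh KK TT, Hh KK Tt, Hh KK tt, Hh Kk TT, Hh Kk Tt, Hh Kk tt}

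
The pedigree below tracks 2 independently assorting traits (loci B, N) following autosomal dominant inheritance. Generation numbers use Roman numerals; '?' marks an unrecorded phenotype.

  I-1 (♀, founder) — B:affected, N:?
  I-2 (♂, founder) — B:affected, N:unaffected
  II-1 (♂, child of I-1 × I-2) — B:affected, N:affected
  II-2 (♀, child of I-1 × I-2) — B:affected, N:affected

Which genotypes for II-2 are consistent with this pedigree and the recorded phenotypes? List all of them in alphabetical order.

II-2 ∈ {BB Nn, Bb Nn}

B/I-1 aff ·: Bb|BB
B/I-2 aff ·: Bb|BB
B/II-1 aff I-1×I-2: Bb|BB
B/II-2 aff I-1×I-2: Bb|BB
⇒ B over [I-1,I-2,II-1,II-2]: 13 consistent
N/I-1 ? ·: Nn|NN
N/I-2 un ·: nn
N/II-1 aff I-1×I-2: Nn
N/II-2 aff I-1×I-2: Nn
⇒ N over [I-1,I-2,II-1,II-2]: 2 consistent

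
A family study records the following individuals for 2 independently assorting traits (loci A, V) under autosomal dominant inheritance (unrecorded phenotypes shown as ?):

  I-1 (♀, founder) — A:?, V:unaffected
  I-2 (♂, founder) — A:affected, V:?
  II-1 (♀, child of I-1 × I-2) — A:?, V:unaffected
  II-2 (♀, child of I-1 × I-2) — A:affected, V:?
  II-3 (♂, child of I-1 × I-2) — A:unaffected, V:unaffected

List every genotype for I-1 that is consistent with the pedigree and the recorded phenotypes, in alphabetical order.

A/I-1 ? ·: aa|Aa
A/I-2 aff ·: Aa
A/II-1 ? I-1×I-2: aa|Aa|AA
A/II-2 aff I-1×I-2: Aa|AA
A/II-3 un I-1×I-2: aa
⇒ A over [I-1,I-2,II-1,II-2,II-3]: 8 consistent
V/I-1 un ·: vv
V/I-2 ? ·: vv|Vv
V/II-1 un I-1×I-2: vv
V/II-2 ? I-1×I-2: vv|Vv
V/II-3 un I-1×I-2: vv
⇒ V over [I-1,I-2,II-1,II-2,II-3]: 3 consistent

I-1 ∈ {Aa vv, aa vv}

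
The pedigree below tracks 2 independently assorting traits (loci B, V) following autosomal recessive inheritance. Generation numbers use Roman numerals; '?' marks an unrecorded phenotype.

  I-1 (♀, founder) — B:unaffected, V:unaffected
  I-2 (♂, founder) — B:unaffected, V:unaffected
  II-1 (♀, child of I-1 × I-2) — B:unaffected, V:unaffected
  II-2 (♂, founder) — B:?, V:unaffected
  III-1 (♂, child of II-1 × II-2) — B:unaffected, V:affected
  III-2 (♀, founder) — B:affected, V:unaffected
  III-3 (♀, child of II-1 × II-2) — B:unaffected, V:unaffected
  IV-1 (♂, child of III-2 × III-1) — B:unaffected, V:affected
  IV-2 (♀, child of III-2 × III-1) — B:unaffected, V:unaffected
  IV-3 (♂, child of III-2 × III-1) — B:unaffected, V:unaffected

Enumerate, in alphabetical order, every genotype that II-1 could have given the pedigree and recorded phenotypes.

B/I-1 un ·: BB|Bb
B/I-2 un ·: BB|Bb
B/II-1 un I-1×I-2: BB|Bb
B/II-2 ? ·: BB|Bb|bb
B/III-1 un II-1×II-2: BB|Bb
B/III-2 aff ·: bb
B/III-3 un II-1×II-2: BB|Bb
B/IV-1 un III-2×III-1: Bb
B/IV-2 un III-2×III-1: Bb
B/IV-3 un III-2×III-1: Bb
⇒ B over [I-1,I-2,II-1,II-2,III-1,III-2,III-3,IV-1,IV-2,IV-3]: 51 consistent
V/I-1 un ·: VV|Vv
V/I-2 un ·: VV|Vv
V/II-1 un I-1×I-2: Vv
V/II-2 un ·: Vv
V/III-1 aff II-1×II-2: vv
V/III-2 un ·: Vv
V/III-3 un II-1×II-2: VV|Vv
V/IV-1 aff III-2×III-1: vv
V/IV-2 un III-2×III-1: Vv
V/IV-3 un III-2×III-1: Vv
⇒ V over [I-1,I-2,II-1,II-2,III-1,III-2,III-3,IV-1,IV-2,IV-3]: 6 consistent

II-1 ∈ {BB Vv, Bb Vv}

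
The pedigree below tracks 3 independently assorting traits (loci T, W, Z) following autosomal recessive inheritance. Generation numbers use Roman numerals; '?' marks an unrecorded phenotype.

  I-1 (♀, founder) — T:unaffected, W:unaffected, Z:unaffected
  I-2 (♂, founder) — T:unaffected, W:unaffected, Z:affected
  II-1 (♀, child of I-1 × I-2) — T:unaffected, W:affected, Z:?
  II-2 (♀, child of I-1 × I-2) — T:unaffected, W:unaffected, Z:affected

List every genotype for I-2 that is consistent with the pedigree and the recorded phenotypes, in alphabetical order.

T/I-1 un ·: TT|Tt
T/I-2 un ·: TT|Tt
T/II-1 un I-1×I-2: TT|Tt
T/II-2 un I-1×I-2: TT|Tt
⇒ T over [I-1,I-2,II-1,II-2]: 13 consistent
W/I-1 un ·: Ww
W/I-2 un ·: Ww
W/II-1 aff I-1×I-2: ww
W/II-2 un I-1×I-2: WW|Ww
⇒ W over [I-1,I-2,II-1,II-2]: 2 consistent
Z/I-1 un ·: Zz
Z/I-2 aff ·: zz
Z/II-1 ? I-1×I-2: Zz|zz
Z/II-2 aff I-1×I-2: zz
⇒ Z over [I-1,I-2,II-1,II-2]: 2 consistent

I-2 ∈ {TT Ww zz, Tt Ww zz}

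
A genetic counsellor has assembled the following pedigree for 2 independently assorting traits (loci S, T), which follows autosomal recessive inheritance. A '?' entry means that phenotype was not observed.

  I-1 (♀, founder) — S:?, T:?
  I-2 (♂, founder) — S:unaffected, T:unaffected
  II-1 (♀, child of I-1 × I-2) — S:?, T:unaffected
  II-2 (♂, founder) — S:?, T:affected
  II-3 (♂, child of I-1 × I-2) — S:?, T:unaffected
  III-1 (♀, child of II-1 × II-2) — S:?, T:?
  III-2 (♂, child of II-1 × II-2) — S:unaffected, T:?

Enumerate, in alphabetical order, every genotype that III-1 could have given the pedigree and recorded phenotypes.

III-1 ∈ {SS Tt, SS tt, Ss Tt, Ss tt, ss Tt, ss tt}

S/I-1 ? ·: SS|Ss|ss
S/I-2 un ·: SS|Ss
S/II-1 ? I-1×I-2: SS|Ss|ss
S/II-2 ? ·: SS|Ss|ss
S/II-3 ? I-1×I-2: SS|Ss|ss
S/III-1 ? II-1×II-2: SS|Ss|ss
S/III-2 un II-1×II-2: SS|Ss
⇒ S over [I-1,I-2,II-1,II-2,II-3,III-1,III-2]: 183 consistent
T/I-1 ? ·: TT|Tt|tt
T/I-2 un ·: TT|Tt
T/II-1 un I-1×I-2: TT|Tt
T/II-2 aff ·: tt
T/II-3 un I-1×I-2: TT|Tt
T/III-1 ? II-1×II-2: Tt|tt
T/III-2 ? II-1×II-2: Tt|tt
⇒ T over [I-1,I-2,II-1,II-2,II-3,III-1,III-2]: 39 consistent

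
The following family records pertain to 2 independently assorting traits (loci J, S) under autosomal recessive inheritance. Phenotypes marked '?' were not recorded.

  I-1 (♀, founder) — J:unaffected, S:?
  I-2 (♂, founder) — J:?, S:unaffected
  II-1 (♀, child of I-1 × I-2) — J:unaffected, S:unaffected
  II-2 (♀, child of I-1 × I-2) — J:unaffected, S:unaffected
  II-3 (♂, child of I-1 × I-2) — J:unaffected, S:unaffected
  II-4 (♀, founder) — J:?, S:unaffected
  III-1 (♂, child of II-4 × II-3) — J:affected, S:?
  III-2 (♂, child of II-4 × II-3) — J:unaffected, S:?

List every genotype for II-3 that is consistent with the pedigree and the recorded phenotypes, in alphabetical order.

II-3 ∈ {Jj SS, Jj Ss}

J/I-1 un ·: JJ|Jj
J/I-2 ? ·: JJ|Jj|jj
J/II-1 un I-1×I-2: JJ|Jj
J/II-2 un I-1×I-2: JJ|Jj
J/II-3 un I-1×I-2: Jj
J/II-4 ? ·: Jj|jj
J/III-1 aff II-4×II-3: jj
J/III-2 un II-4×II-3: JJ|Jj
⇒ J over [I-1,I-2,II-1,II-2,II-3,II-4,III-1,III-2]: 42 consistent
S/I-1 ? ·: SS|Ss|ss
S/I-2 un ·: SS|Ss
S/II-1 un I-1×I-2: SS|Ss
S/II-2 un I-1×I-2: SS|Ss
S/II-3 un I-1×I-2: SS|Ss
S/II-4 un ·: SS|Ss
S/III-1 ? II-4×II-3: SS|Ss|ss
S/III-2 ? II-4×II-3: SS|Ss|ss
⇒ S over [I-1,I-2,II-1,II-2,II-3,II-4,III-1,III-2]: 247 consistent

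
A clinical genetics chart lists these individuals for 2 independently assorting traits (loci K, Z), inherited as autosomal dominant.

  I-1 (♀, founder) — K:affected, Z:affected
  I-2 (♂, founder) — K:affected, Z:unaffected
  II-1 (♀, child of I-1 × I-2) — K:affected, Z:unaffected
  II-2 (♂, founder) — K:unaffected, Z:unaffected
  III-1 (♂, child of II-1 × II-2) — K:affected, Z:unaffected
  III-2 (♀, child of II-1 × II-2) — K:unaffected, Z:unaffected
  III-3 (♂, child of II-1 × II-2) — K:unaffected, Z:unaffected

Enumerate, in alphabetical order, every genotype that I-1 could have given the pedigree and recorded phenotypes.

I-1 ∈ {KK Zz, Kk Zz}

K/I-1 aff ·: Kk|KK
K/I-2 aff ·: Kk|KK
K/II-1 aff I-1×I-2: Kk
K/II-2 un ·: kk
K/III-1 aff II-1×II-2: Kk
K/III-2 un II-1×II-2: kk
K/III-3 un II-1×II-2: kk
⇒ K over [I-1,I-2,II-1,II-2,III-1,III-2,III-3]: 3 consistent
Z/I-1 aff ·: Zz
Z/I-2 un ·: zz
Z/II-1 un I-1×I-2: zz
Z/II-2 un ·: zz
Z/III-1 un II-1×II-2: zz
Z/III-2 un II-1×II-2: zz
Z/III-3 un II-1×II-2: zz
⇒ Z over [I-1,I-2,II-1,II-2,III-1,III-2,III-3]: 1 consistent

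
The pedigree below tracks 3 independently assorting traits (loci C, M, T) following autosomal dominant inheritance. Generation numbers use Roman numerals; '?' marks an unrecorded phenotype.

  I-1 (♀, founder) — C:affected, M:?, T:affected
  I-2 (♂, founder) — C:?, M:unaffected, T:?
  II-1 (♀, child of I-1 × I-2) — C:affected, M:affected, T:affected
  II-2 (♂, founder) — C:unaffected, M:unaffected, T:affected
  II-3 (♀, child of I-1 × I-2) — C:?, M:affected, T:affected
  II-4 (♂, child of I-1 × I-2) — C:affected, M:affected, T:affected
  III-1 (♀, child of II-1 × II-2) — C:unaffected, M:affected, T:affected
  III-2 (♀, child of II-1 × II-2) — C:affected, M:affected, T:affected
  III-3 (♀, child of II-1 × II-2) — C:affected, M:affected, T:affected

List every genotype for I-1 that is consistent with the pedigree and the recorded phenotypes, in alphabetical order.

I-1 ∈ {CC MM TT, CC MM Tt, CC Mm TT, CC Mm Tt, Cc MM TT, Cc MM Tt, Cc Mm TT, Cc Mm Tt}

C/I-1 aff ·: Cc|CC
C/I-2 ? ·: cc|Cc|CC
C/II-1 aff I-1×I-2: Cc
C/II-2 un ·: cc
C/II-3 ? I-1×I-2: cc|Cc|CC
C/II-4 aff I-1×I-2: Cc|CC
C/III-1 un II-1×II-2: cc
C/III-2 aff II-1×II-2: Cc
C/III-3 aff II-1×II-2: Cc
⇒ C over [I-1,I-2,II-1,II-2,II-3,II-4,III-1,III-2,III-3]: 17 consistent
M/I-1 ? ·: Mm|MM
M/I-2 un ·: mm
M/II-1 aff I-1×I-2: Mm
M/II-2 un ·: mm
M/II-3 aff I-1×I-2: Mm
M/II-4 aff I-1×I-2: Mm
M/III-1 aff II-1×II-2: Mm
M/III-2 aff II-1×II-2: Mm
M/III-3 aff II-1×II-2: Mm
⇒ M over [I-1,I-2,II-1,II-2,II-3,II-4,III-1,III-2,III-3]: 2 consistent
T/I-1 aff ·: Tt|TT
T/I-2 ? ·: tt|Tt|TT
T/II-1 aff I-1×I-2: Tt|TT
T/II-2 aff ·: Tt|TT
T/II-3 aff I-1×I-2: Tt|TT
T/II-4 aff I-1×I-2: Tt|TT
T/III-1 aff II-1×II-2: Tt|TT
T/III-2 aff II-1×II-2: Tt|TT
T/III-3 aff II-1×II-2: Tt|TT
⇒ T over [I-1,I-2,II-1,II-2,II-3,II-4,III-1,III-2,III-3]: 341 consistent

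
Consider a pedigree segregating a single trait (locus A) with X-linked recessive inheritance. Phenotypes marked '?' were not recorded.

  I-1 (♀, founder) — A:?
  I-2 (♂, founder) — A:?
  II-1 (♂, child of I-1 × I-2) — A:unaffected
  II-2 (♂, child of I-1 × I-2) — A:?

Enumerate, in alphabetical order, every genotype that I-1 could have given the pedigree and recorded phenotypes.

I-1 ∈ {X^AX^A, X^AX^a}

A/I-1 ? ·: X^AX^A|X^AX^a
A/I-2 ? ·: X^AY|X^aY
A/II-1 un I-1×I-2: X^AY
A/II-2 ? I-1×I-2: X^AY|X^aY
⇒ A over [I-1,I-2,II-1,II-2]: 6 consistent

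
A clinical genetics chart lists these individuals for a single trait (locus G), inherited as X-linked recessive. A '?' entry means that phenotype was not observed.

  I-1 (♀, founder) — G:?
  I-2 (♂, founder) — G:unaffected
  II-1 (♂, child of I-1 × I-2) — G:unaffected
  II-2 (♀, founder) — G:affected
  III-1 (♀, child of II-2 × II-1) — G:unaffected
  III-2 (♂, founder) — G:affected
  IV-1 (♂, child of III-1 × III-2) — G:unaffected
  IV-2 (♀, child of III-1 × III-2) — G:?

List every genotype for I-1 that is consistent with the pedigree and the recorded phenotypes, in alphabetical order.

G/I-1 ? ·: X^GX^G|X^GX^g
G/I-2 un ·: X^GY
G/II-1 un I-1×I-2: X^GY
G/II-2 aff ·: X^gX^g
G/III-1 un II-2×II-1: X^GX^g
G/III-2 aff ·: X^gY
G/IV-1 un III-1×III-2: X^GY
G/IV-2 ? III-1×III-2: X^GX^g|X^gX^g
⇒ G over [I-1,I-2,II-1,II-2,III-1,III-2,IV-1,IV-2]: 4 consistent

I-1 ∈ {X^GX^G, X^GX^g}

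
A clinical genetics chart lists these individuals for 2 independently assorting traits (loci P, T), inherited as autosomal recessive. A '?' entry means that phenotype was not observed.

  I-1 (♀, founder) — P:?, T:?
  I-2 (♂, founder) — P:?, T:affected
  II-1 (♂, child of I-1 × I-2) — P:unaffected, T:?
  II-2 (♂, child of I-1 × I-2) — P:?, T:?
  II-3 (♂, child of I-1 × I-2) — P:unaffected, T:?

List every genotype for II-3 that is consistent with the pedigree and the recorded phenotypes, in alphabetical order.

II-3 ∈ {PP Tt, PP tt, Pp Tt, Pp tt}

P/I-1 ? ·: PP|Pp|pp
P/I-2 ? ·: PP|Pp|pp
P/II-1 un I-1×I-2: PP|Pp
P/II-2 ? I-1×I-2: PP|Pp|pp
P/II-3 un I-1×I-2: PP|Pp
⇒ P over [I-1,I-2,II-1,II-2,II-3]: 35 consistent
T/I-1 ? ·: TT|Tt|tt
T/I-2 aff ·: tt
T/II-1 ? I-1×I-2: Tt|tt
T/II-2 ? I-1×I-2: Tt|tt
T/II-3 ? I-1×I-2: Tt|tt
⇒ T over [I-1,I-2,II-1,II-2,II-3]: 10 consistent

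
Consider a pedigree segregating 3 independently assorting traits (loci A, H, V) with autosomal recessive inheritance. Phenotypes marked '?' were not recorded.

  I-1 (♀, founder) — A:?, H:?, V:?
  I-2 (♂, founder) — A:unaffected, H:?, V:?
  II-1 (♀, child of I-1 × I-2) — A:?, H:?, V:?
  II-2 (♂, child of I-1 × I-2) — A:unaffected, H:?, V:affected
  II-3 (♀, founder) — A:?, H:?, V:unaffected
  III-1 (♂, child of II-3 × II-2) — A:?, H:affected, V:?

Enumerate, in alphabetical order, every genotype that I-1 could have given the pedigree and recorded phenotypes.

I-1 ∈ {AA HH Vv, AA HH vv, AA Hh Vv, AA Hh vv, AA hh Vv, AA hh vv, Aa HH Vv, Aa HH vv, Aa Hh Vv, Aa Hh vv, Aa hh Vv, Aa hh vv, aa HH Vv, aa HH vv, aa Hh Vv, aa Hh vv, aa hh Vv, aa hh vv}

A/I-1 ? ·: AA|Aa|aa
A/I-2 un ·: AA|Aa
A/II-1 ? I-1×I-2: AA|Aa|aa
A/II-2 un I-1×I-2: AA|Aa
A/II-3 ? ·: AA|Aa|aa
A/III-1 ? II-3×II-2: AA|Aa|aa
⇒ A over [I-1,I-2,II-1,II-2,II-3,III-1]: 102 consistent
H/I-1 ? ·: HH|Hh|hh
H/I-2 ? ·: HH|Hh|hh
H/II-1 ? I-1×I-2: HH|Hh|hh
H/II-2 ? I-1×I-2: Hh|hh
H/II-3 ? ·: Hh|hh
H/III-1 aff II-3×II-2: hh
⇒ H over [I-1,I-2,II-1,II-2,II-3,III-1]: 42 consistent
V/I-1 ? ·: Vv|vv
V/I-2 ? ·: Vv|vv
V/II-1 ? I-1×I-2: VV|Vv|vv
V/II-2 aff I-1×I-2: vv
V/II-3 un ·: VV|Vv
V/III-1 ? II-3×II-2: Vv|vv
⇒ V over [I-1,I-2,II-1,II-2,II-3,III-1]: 24 consistent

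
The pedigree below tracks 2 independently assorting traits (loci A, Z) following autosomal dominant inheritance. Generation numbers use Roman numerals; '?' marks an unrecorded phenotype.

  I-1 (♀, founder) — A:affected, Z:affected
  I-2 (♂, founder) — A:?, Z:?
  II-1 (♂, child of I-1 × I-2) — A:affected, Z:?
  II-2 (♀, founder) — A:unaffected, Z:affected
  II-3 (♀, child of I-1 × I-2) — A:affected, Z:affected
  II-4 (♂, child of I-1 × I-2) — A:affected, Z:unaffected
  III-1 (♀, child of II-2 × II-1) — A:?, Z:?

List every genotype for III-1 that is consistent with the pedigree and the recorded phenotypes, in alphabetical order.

III-1 ∈ {Aa ZZ, Aa Zz, Aa zz, aa ZZ, aa Zz, aa zz}

A/I-1 aff ·: Aa|AA
A/I-2 ? ·: aa|Aa|AA
A/II-1 aff I-1×I-2: Aa|AA
A/II-2 un ·: aa
A/II-3 aff I-1×I-2: Aa|AA
A/II-4 aff I-1×I-2: Aa|AA
A/III-1 ? II-2×II-1: aa|Aa
⇒ A over [I-1,I-2,II-1,II-2,II-3,II-4,III-1]: 41 consistent
Z/I-1 aff ·: Zz
Z/I-2 ? ·: zz|Zz
Z/II-1 ? I-1×I-2: zz|Zz|ZZ
Z/II-2 aff ·: Zz|ZZ
Z/II-3 aff I-1×I-2: Zz|ZZ
Z/II-4 un I-1×I-2: zz
Z/III-1 ? II-2×II-1: zz|Zz|ZZ
⇒ Z over [I-1,I-2,II-1,II-2,II-3,II-4,III-1]: 30 consistent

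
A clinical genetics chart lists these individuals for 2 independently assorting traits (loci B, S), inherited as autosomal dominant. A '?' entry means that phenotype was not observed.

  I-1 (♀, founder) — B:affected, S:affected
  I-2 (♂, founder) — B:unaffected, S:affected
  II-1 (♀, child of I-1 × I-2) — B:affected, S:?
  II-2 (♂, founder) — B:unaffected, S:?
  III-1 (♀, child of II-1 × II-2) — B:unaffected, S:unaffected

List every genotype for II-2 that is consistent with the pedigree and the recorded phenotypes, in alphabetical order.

II-2 ∈ {bb Ss, bb ss}

B/I-1 aff ·: Bb|BB
B/I-2 un ·: bb
B/II-1 aff I-1×I-2: Bb
B/II-2 un ·: bb
B/III-1 un II-1×II-2: bb
⇒ B over [I-1,I-2,II-1,II-2,III-1]: 2 consistent
S/I-1 aff ·: Ss|SS
S/I-2 aff ·: Ss|SS
S/II-1 ? I-1×I-2: ss|Ss
S/II-2 ? ·: ss|Ss
S/III-1 un II-1×II-2: ss
⇒ S over [I-1,I-2,II-1,II-2,III-1]: 8 consistent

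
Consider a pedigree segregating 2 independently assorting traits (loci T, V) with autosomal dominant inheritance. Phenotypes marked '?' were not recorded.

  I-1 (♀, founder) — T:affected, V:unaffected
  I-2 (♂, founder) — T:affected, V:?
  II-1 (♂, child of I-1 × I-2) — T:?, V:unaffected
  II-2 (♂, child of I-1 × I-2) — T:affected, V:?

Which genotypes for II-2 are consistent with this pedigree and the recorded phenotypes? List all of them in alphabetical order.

II-2 ∈ {TT Vv, TT vv, Tt Vv, Tt vv}

T/I-1 aff ·: Tt|TT
T/I-2 aff ·: Tt|TT
T/II-1 ? I-1×I-2: tt|Tt|TT
T/II-2 aff I-1×I-2: Tt|TT
⇒ T over [I-1,I-2,II-1,II-2]: 15 consistent
V/I-1 un ·: vv
V/I-2 ? ·: vv|Vv
V/II-1 un I-1×I-2: vv
V/II-2 ? I-1×I-2: vv|Vv
⇒ V over [I-1,I-2,II-1,II-2]: 3 consistent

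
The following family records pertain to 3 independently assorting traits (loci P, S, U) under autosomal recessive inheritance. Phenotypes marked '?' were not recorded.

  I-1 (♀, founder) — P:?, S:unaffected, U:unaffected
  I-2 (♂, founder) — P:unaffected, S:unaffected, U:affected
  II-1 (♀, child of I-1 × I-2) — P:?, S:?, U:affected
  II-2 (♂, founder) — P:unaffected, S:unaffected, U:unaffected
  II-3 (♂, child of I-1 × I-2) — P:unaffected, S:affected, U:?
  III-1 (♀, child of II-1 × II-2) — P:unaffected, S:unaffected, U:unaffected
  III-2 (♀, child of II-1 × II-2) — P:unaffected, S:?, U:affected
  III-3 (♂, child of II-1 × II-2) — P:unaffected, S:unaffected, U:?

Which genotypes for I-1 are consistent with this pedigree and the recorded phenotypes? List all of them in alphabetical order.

P/I-1 ? ·: PP|Pp|pp
P/I-2 un ·: PP|Pp
P/II-1 ? I-1×I-2: PP|Pp|pp
P/II-2 un ·: PP|Pp
P/II-3 un I-1×I-2: PP|Pp
P/III-1 un II-1×II-2: PP|Pp
P/III-2 un II-1×II-2: PP|Pp
P/III-3 un II-1×II-2: PP|Pp
⇒ P over [I-1,I-2,II-1,II-2,II-3,III-1,III-2,III-3]: 197 consistent
S/I-1 un ·: Ss
S/I-2 un ·: Ss
S/II-1 ? I-1×I-2: SS|Ss|ss
S/II-2 un ·: SS|Ss
S/II-3 aff I-1×I-2: ss
S/III-1 un II-1×II-2: SS|Ss
S/III-2 ? II-1×II-2: SS|Ss|ss
S/III-3 un II-1×II-2: SS|Ss
⇒ S over [I-1,I-2,II-1,II-2,II-3,III-1,III-2,III-3]: 32 consistent
U/I-1 un ·: Uu
U/I-2 aff ·: uu
U/II-1 aff I-1×I-2: uu
U/II-2 un ·: Uu
U/II-3 ? I-1×I-2: Uu|uu
U/III-1 un II-1×II-2: Uu
U/III-2 aff II-1×II-2: uu
U/III-3 ? II-1×II-2: Uu|uu
⇒ U over [I-1,I-2,II-1,II-2,II-3,III-1,III-2,III-3]: 4 consistent

I-1 ∈ {PP Ss Uu, Pp Ss Uu, pp Ss Uu}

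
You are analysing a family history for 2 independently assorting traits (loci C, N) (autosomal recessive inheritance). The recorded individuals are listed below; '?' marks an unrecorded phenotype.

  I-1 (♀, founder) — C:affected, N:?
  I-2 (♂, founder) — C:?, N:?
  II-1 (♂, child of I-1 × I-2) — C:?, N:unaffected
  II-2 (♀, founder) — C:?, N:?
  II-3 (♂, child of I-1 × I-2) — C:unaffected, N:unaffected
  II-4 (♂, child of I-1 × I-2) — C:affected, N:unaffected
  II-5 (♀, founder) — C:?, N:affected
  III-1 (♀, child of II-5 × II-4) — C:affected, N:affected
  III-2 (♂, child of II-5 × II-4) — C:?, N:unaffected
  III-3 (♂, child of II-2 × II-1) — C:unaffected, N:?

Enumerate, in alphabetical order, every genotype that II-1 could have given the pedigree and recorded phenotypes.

II-1 ∈ {Cc NN, Cc Nn, cc NN, cc Nn}

C/I-1 aff ·: cc
C/I-2 ? ·: Cc
C/II-1 ? I-1×I-2: Cc|cc
C/II-2 ? ·: CC|Cc|cc
C/II-3 un I-1×I-2: Cc
C/II-4 aff I-1×I-2: cc
C/II-5 ? ·: Cc|cc
C/III-1 aff II-5×II-4: cc
C/III-2 ? II-5×II-4: Cc|cc
C/III-3 un II-2×II-1: CC|Cc
⇒ C over [I-1,I-2,II-1,II-2,II-3,II-4,II-5,III-1,III-2,III-3]: 21 consistent
N/I-1 ? ·: NN|Nn|nn
N/I-2 ? ·: NN|Nn|nn
N/II-1 un I-1×I-2: NN|Nn
N/II-2 ? ·: NN|Nn|nn
N/II-3 un I-1×I-2: NN|Nn
N/II-4 un I-1×I-2: Nn
N/II-5 aff ·: nn
N/III-1 aff II-5×II-4: nn
N/III-2 un II-5×II-4: Nn
N/III-3 ? II-2×II-1: NN|Nn|nn
⇒ N over [I-1,I-2,II-1,II-2,II-3,II-4,II-5,III-1,III-2,III-3]: 94 consistent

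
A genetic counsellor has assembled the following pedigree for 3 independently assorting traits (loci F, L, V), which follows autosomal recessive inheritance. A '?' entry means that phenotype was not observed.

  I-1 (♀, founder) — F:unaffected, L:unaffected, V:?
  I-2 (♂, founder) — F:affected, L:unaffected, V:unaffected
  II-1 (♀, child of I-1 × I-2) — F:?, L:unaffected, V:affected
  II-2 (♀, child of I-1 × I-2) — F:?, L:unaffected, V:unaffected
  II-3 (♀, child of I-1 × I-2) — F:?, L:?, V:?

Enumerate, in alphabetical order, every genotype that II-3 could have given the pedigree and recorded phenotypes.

F/I-1 un ·: FF|Ff
F/I-2 aff ·: ff
F/II-1 ? I-1×I-2: Ff|ff
F/II-2 ? I-1×I-2: Ff|ff
F/II-3 ? I-1×I-2: Ff|ff
⇒ F over [I-1,I-2,II-1,II-2,II-3]: 9 consistent
L/I-1 un ·: LL|Ll
L/I-2 un ·: LL|Ll
L/II-1 un I-1×I-2: LL|Ll
L/II-2 un I-1×I-2: LL|Ll
L/II-3 ? I-1×I-2: LL|Ll|ll
⇒ L over [I-1,I-2,II-1,II-2,II-3]: 29 consistent
V/I-1 ? ·: Vv|vv
V/I-2 un ·: Vv
V/II-1 aff I-1×I-2: vv
V/II-2 un I-1×I-2: VV|Vv
V/II-3 ? I-1×I-2: VV|Vv|vv
⇒ V over [I-1,I-2,II-1,II-2,II-3]: 8 consistent

II-3 ∈ {Ff LL VV, Ff LL Vv, Ff LL vv, Ff Ll VV, Ff Ll Vv, Ff Ll vv, Ff ll VV, Ff ll Vv, Ff ll vv, ff LL VV, ff LL Vv, ff LL vv, ff Ll VV, ff Ll Vv, ff Ll vv, ff ll VV, ff ll Vv, ff ll vv}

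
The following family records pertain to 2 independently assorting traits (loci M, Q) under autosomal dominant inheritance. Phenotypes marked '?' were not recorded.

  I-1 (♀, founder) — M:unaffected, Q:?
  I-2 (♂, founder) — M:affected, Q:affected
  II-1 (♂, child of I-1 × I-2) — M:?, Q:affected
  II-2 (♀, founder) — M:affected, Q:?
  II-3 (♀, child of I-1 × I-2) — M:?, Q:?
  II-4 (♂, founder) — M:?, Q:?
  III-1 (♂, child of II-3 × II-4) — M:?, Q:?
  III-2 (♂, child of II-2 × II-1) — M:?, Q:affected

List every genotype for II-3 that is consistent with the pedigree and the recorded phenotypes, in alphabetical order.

II-3 ∈ {Mm QQ, Mm Qq, Mm qq, mm QQ, mm Qq, mm qq}

M/I-1 un ·: mm
M/I-2 aff ·: Mm|MM
M/II-1 ? I-1×I-2: mm|Mm
M/II-2 aff ·: Mm|MM
M/II-3 ? I-1×I-2: mm|Mm
M/II-4 ? ·: mm|Mm|MM
M/III-1 ? II-3×II-4: mm|Mm|MM
M/III-2 ? II-2×II-1: mm|Mm|MM
⇒ M over [I-1,I-2,II-1,II-2,II-3,II-4,III-1,III-2]: 123 consistent
Q/I-1 ? ·: qq|Qq|QQ
Q/I-2 aff ·: Qq|QQ
Q/II-1 aff I-1×I-2: Qq|QQ
Q/II-2 ? ·: qq|Qq|QQ
Q/II-3 ? I-1×I-2: qq|Qq|QQ
Q/II-4 ? ·: qq|Qq|QQ
Q/III-1 ? II-3×II-4: qq|Qq|QQ
Q/III-2 aff II-2×II-1: Qq|QQ
⇒ Q over [I-1,I-2,II-1,II-2,II-3,II-4,III-1,III-2]: 439 consistent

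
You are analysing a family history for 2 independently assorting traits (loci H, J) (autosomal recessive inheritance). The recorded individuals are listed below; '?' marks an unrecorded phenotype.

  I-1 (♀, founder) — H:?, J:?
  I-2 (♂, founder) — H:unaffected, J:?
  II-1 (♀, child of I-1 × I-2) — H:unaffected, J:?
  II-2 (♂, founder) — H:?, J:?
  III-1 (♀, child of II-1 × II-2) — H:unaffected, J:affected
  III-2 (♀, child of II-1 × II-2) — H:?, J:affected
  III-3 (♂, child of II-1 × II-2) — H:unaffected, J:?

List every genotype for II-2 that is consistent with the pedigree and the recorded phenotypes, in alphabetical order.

H/I-1 ? ·: HH|Hh|hh
H/I-2 un ·: HH|Hh
H/II-1 un I-1×I-2: HH|Hh
H/II-2 ? ·: HH|Hh|hh
H/III-1 un II-1×II-2: HH|Hh
H/III-2 ? II-1×II-2: HH|Hh|hh
H/III-3 un II-1×II-2: HH|Hh
⇒ H over [I-1,I-2,II-1,II-2,III-1,III-2,III-3]: 150 consistent
J/I-1 ? ·: JJ|Jj|jj
J/I-2 ? ·: JJ|Jj|jj
J/II-1 ? I-1×I-2: Jj|jj
J/II-2 ? ·: Jj|jj
J/III-1 aff II-1×II-2: jj
J/III-2 aff II-1×II-2: jj
J/III-3 ? II-1×II-2: JJ|Jj|jj
⇒ J over [I-1,I-2,II-1,II-2,III-1,III-2,III-3]: 47 consistent

II-2 ∈ {HH Jj, HH jj, Hh Jj, Hh jj, hh Jj, hh jj}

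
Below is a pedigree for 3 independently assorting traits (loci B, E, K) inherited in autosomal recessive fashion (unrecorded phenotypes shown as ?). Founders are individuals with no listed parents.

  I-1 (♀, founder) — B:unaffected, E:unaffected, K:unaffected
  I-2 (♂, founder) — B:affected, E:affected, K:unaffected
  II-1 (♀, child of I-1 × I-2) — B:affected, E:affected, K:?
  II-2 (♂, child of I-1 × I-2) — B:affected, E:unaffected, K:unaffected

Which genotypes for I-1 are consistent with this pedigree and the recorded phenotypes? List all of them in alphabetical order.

B/I-1 un ·: Bb
B/I-2 aff ·: bb
B/II-1 aff I-1×I-2: bb
B/II-2 aff I-1×I-2: bb
⇒ B over [I-1,I-2,II-1,II-2]: 1 consistent
E/I-1 un ·: Ee
E/I-2 aff ·: ee
E/II-1 aff I-1×I-2: ee
E/II-2 un I-1×I-2: Ee
⇒ E over [I-1,I-2,II-1,II-2]: 1 consistent
K/I-1 un ·: KK|Kk
K/I-2 un ·: KK|Kk
K/II-1 ? I-1×I-2: KK|Kk|kk
K/II-2 un I-1×I-2: KK|Kk
⇒ K over [I-1,I-2,II-1,II-2]: 15 consistent

I-1 ∈ {Bb Ee KK, Bb Ee Kk}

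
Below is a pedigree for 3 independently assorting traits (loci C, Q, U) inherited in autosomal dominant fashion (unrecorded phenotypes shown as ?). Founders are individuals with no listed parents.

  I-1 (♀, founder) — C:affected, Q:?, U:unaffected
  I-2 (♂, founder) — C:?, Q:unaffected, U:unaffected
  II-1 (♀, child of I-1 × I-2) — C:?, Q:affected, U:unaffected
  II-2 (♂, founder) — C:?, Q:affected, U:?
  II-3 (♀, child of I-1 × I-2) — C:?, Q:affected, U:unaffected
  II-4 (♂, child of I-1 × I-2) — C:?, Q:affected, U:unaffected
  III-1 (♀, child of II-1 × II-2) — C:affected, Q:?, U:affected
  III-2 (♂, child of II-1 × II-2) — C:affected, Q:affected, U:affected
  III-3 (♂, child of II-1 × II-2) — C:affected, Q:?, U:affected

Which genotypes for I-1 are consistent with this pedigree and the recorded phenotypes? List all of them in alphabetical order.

I-1 ∈ {CC QQ uu, CC Qq uu, Cc QQ uu, Cc Qq uu}

C/I-1 aff ·: Cc|CC
C/I-2 ? ·: cc|Cc|CC
C/II-1 ? I-1×I-2: cc|Cc|CC
C/II-2 ? ·: cc|Cc|CC
C/II-3 ? I-1×I-2: cc|Cc|CC
C/II-4 ? I-1×I-2: cc|Cc|CC
C/III-1 aff II-1×II-2: Cc|CC
C/III-2 aff II-1×II-2: Cc|CC
C/III-3 aff II-1×II-2: Cc|CC
⇒ C over [I-1,I-2,II-1,II-2,II-3,II-4,III-1,III-2,III-3]: 580 consistent
Q/I-1 ? ·: Qq|QQ
Q/I-2 un ·: qq
Q/II-1 aff I-1×I-2: Qq
Q/II-2 aff ·: Qq|QQ
Q/II-3 aff I-1×I-2: Qq
Q/II-4 aff I-1×I-2: Qq
Q/III-1 ? II-1×II-2: qq|Qq|QQ
Q/III-2 aff II-1×II-2: Qq|QQ
Q/III-3 ? II-1×II-2: qq|Qq|QQ
⇒ Q over [I-1,I-2,II-1,II-2,II-3,II-4,III-1,III-2,III-3]: 52 consistent
U/I-1 un ·: uu
U/I-2 un ·: uu
U/II-1 un I-1×I-2: uu
U/II-2 ? ·: Uu|UU
U/II-3 un I-1×I-2: uu
U/II-4 un I-1×I-2: uu
U/III-1 aff II-1×II-2: Uu
U/III-2 aff II-1×II-2: Uu
U/III-3 aff II-1×II-2: Uu
⇒ U over [I-1,I-2,II-1,II-2,II-3,II-4,III-1,III-2,III-3]: 2 consistent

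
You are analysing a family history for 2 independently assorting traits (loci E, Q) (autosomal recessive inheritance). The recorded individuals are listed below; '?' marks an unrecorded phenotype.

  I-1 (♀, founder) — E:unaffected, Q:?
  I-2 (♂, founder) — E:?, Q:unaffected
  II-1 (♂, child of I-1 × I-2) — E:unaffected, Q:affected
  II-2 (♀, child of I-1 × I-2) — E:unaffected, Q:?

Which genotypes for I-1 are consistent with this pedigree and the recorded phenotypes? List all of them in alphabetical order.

E/I-1 un ·: EE|Ee
E/I-2 ? ·: EE|Ee|ee
E/II-1 un I-1×I-2: EE|Ee
E/II-2 un I-1×I-2: EE|Ee
⇒ E over [I-1,I-2,II-1,II-2]: 15 consistent
Q/I-1 ? ·: Qq|qq
Q/I-2 un ·: Qq
Q/II-1 aff I-1×I-2: qq
Q/II-2 ? I-1×I-2: QQ|Qq|qq
⇒ Q over [I-1,I-2,II-1,II-2]: 5 consistent

I-1 ∈ {EE Qq, EE qq, Ee Qq, Ee qq}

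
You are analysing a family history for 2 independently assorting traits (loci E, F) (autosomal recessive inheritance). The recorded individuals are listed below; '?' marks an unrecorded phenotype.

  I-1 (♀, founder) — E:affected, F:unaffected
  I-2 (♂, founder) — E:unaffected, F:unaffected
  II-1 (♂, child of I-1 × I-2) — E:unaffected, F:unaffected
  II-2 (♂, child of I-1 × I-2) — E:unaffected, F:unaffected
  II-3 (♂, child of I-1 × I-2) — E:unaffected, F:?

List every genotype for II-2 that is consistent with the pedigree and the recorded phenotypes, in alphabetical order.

E/I-1 aff ·: ee
E/I-2 un ·: EE|Ee
E/II-1 un I-1×I-2: Ee
E/II-2 un I-1×I-2: Ee
E/II-3 un I-1×I-2: Ee
⇒ E over [I-1,I-2,II-1,II-2,II-3]: 2 consistent
F/I-1 un ·: FF|Ff
F/I-2 un ·: FF|Ff
F/II-1 un I-1×I-2: FF|Ff
F/II-2 un I-1×I-2: FF|Ff
F/II-3 ? I-1×I-2: FF|Ff|ff
⇒ F over [I-1,I-2,II-1,II-2,II-3]: 29 consistent

II-2 ∈ {Ee FF, Ee Ff}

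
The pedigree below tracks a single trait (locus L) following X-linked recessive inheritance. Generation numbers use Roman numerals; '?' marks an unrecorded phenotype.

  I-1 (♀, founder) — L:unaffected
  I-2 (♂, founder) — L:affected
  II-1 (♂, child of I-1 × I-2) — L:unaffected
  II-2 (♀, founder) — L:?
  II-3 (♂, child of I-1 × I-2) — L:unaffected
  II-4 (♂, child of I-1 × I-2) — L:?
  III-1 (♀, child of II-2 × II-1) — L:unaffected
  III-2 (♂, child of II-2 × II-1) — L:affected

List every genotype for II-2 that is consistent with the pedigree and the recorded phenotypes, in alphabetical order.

II-2 ∈ {X^LX^l, X^lX^l}

L/I-1 un ·: X^LX^L|X^LX^l
L/I-2 aff ·: X^lY
L/II-1 un I-1×I-2: X^LY
L/II-2 ? ·: X^LX^l|X^lX^l
L/II-3 un I-1×I-2: X^LY
L/II-4 ? I-1×I-2: X^LY|X^lY
L/III-1 un II-2×II-1: X^LX^L|X^LX^l
L/III-2 aff II-2×II-1: X^lY
⇒ L over [I-1,I-2,II-1,II-2,II-3,II-4,III-1,III-2]: 9 consistent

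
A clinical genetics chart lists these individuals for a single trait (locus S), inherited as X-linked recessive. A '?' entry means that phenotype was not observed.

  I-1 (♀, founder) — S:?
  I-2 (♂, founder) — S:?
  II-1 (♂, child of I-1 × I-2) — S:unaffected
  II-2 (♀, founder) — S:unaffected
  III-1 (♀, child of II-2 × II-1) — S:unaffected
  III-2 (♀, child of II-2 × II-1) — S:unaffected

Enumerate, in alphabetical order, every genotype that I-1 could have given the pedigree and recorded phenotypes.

I-1 ∈ {X^SX^S, X^SX^s}

S/I-1 ? ·: X^SX^S|X^SX^s
S/I-2 ? ·: X^SY|X^sY
S/II-1 un I-1×I-2: X^SY
S/II-2 un ·: X^SX^S|X^SX^s
S/III-1 un II-2×II-1: X^SX^S|X^SX^s
S/III-2 un II-2×II-1: X^SX^S|X^SX^s
⇒ S over [I-1,I-2,II-1,II-2,III-1,III-2]: 20 consistent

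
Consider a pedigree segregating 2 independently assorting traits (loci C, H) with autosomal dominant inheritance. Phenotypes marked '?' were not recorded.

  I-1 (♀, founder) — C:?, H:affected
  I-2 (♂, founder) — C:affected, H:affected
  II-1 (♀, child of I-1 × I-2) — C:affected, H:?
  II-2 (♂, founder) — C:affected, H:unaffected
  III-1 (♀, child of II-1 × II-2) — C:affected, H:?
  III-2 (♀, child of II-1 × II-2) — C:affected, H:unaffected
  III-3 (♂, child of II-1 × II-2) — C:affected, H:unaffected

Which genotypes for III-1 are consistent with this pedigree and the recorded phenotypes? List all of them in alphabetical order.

C/I-1 ? ·: cc|Cc|CC
C/I-2 aff ·: Cc|CC
C/II-1 aff I-1×I-2: Cc|CC
C/II-2 aff ·: Cc|CC
C/III-1 aff II-1×II-2: Cc|CC
C/III-2 aff II-1×II-2: Cc|CC
C/III-3 aff II-1×II-2: Cc|CC
⇒ C over [I-1,I-2,II-1,II-2,III-1,III-2,III-3]: 116 consistent
H/I-1 aff ·: Hh|HH
H/I-2 aff ·: Hh|HH
H/II-1 ? I-1×I-2: hh|Hh
H/II-2 un ·: hh
H/III-1 ? II-1×II-2: hh|Hh
H/III-2 un II-1×II-2: hh
H/III-3 un II-1×II-2: hh
⇒ H over [I-1,I-2,II-1,II-2,III-1,III-2,III-3]: 7 consistent

III-1 ∈ {CC Hh, CC hh, Cc Hh, Cc hh}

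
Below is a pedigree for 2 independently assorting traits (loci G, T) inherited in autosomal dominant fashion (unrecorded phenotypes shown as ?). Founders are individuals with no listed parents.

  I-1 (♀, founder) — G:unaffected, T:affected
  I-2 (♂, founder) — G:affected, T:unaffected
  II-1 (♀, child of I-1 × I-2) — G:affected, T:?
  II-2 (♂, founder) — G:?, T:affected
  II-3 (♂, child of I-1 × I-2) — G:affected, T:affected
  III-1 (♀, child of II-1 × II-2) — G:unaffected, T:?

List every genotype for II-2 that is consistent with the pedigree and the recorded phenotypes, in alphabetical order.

G/I-1 un ·: gg
G/I-2 aff ·: Gg|GG
G/II-1 aff I-1×I-2: Gg
G/II-2 ? ·: gg|Gg
G/II-3 aff I-1×I-2: Gg
G/III-1 un II-1×II-2: gg
⇒ G over [I-1,I-2,II-1,II-2,II-3,III-1]: 4 consistent
T/I-1 aff ·: Tt|TT
T/I-2 un ·: tt
T/II-1 ? I-1×I-2: tt|Tt
T/II-2 aff ·: Tt|TT
T/II-3 aff I-1×I-2: Tt
T/III-1 ? II-1×II-2: tt|Tt|TT
⇒ T over [I-1,I-2,II-1,II-2,II-3,III-1]: 13 consistent

II-2 ∈ {Gg TT, Gg Tt, gg TT, gg Tt}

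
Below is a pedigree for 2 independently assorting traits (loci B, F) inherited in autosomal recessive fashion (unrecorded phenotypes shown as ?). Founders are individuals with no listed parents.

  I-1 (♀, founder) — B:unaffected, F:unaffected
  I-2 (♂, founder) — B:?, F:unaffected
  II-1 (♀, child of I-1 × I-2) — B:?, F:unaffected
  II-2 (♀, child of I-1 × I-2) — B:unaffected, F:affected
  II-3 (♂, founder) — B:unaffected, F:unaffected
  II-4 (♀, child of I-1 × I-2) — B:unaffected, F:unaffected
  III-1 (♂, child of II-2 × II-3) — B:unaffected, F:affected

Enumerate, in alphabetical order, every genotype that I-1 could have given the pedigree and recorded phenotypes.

I-1 ∈ {BB Ff, Bb Ff}

B/I-1 un ·: BB|Bb
B/I-2 ? ·: BB|Bb|bb
B/II-1 ? I-1×I-2: BB|Bb|bb
B/II-2 un I-1×I-2: BB|Bb
B/II-3 un ·: BB|Bb
B/II-4 un I-1×I-2: BB|Bb
B/III-1 un II-2×II-3: BB|Bb
⇒ B over [I-1,I-2,II-1,II-2,II-3,II-4,III-1]: 113 consistent
F/I-1 un ·: Ff
F/I-2 un ·: Ff
F/II-1 un I-1×I-2: FF|Ff
F/II-2 aff I-1×I-2: ff
F/II-3 un ·: Ff
F/II-4 un I-1×I-2: FF|Ff
F/III-1 aff II-2×II-3: ff
⇒ F over [I-1,I-2,II-1,II-2,II-3,II-4,III-1]: 4 consistent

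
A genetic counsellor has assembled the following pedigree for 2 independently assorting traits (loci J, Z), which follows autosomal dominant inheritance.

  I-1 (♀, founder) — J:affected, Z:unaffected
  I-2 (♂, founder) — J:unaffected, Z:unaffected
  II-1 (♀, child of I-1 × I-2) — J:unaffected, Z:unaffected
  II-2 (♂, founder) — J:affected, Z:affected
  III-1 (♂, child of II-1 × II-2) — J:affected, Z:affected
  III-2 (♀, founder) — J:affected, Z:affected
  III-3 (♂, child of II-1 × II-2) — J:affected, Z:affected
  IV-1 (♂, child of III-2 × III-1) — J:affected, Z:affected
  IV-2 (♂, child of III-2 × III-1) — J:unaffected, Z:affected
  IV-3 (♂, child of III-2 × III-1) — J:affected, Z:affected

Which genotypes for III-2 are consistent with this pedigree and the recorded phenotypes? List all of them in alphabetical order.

III-2 ∈ {Jj ZZ, Jj Zz}

J/I-1 aff ·: Jj
J/I-2 un ·: jj
J/II-1 un I-1×I-2: jj
J/II-2 aff ·: Jj|JJ
J/III-1 aff II-1×II-2: Jj
J/III-2 aff ·: Jj
J/III-3 aff II-1×II-2: Jj
J/IV-1 aff III-2×III-1: Jj|JJ
J/IV-2 un III-2×III-1: jj
J/IV-3 aff III-2×III-1: Jj|JJ
⇒ J over [I-1,I-2,II-1,II-2,III-1,III-2,III-3,IV-1,IV-2,IV-3]: 8 consistent
Z/I-1 un ·: zz
Z/I-2 un ·: zz
Z/II-1 un I-1×I-2: zz
Z/II-2 aff ·: Zz|ZZ
Z/III-1 aff II-1×II-2: Zz
Z/III-2 aff ·: Zz|ZZ
Z/III-3 aff II-1×II-2: Zz
Z/IV-1 aff III-2×III-1: Zz|ZZ
Z/IV-2 aff III-2×III-1: Zz|ZZ
Z/IV-3 aff III-2×III-1: Zz|ZZ
⇒ Z over [I-1,I-2,II-1,II-2,III-1,III-2,III-3,IV-1,IV-2,IV-3]: 32 consistent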